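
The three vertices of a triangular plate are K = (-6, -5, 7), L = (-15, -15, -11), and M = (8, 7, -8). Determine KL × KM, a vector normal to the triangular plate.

(366, -387, 32)

KL = (-9, -10, -18)
KM = (14, 12, -15)
i: (-10)·(-15) - (-18)·12 = 150 - (-216) = 366
j: (-18)·14 - (-9)·(-15) = -252 - 135 = -387
k: (-9)·12 - (-10)·14 = -108 - (-140) = 32
KL × KM = (366, -387, 32)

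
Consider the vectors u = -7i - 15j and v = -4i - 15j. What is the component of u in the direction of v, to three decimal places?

16.297

u · v = (-7)·(-4) + (-15)·(-15) = 28 + 225 = 253
|v| = √(16 + 225) = √241 ≈ 15.5242
comp_v u = 253 / √241 ≈ 16.297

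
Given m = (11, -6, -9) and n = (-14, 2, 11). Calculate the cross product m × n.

(-48, 5, -62)

i: (-6)·11 - (-9)·2 = -66 - (-18) = -48
j: (-9)·(-14) - 11·11 = 126 - 121 = 5
k: 11·2 - (-6)·(-14) = 22 - 84 = -62
m × n = (-48, 5, -62)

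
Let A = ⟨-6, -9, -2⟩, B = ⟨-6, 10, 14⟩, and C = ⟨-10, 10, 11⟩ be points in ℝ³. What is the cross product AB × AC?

AB = (0, 19, 16)
AC = (-4, 19, 13)
i: 19·13 - 16·19 = 247 - 304 = -57
j: 16·(-4) - 0·13 = -64 - 0 = -64
k: 0·19 - 19·(-4) = 0 - (-76) = 76
AB × AC = (-57, -64, 76)

(-57, -64, 76)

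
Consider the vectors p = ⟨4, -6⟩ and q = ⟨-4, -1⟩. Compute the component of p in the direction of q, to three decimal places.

-2.425

p · q = 4·(-4) + (-6)·(-1) = -16 + 6 = -10
|q| = √(16 + 1) = √17 ≈ 4.1231
comp_q p = -10 / √17 ≈ -2.425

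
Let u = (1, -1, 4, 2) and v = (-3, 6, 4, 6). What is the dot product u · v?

u · v = 1·(-3) + (-1)·6 + 4·4 + 2·6 = -3 - 6 + 16 + 12 = 19

19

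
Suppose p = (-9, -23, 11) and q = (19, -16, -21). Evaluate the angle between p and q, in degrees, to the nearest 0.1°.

p · q = (-9)·19 + (-23)·(-16) + 11·(-21) = -171 + 368 - 231 = -34
|p|² = 81 + 529 + 121 = 731,  |p| = √731 ≈ 27.037012
|q|² = 361 + 256 + 441 = 1058,  |q| = √1058 ≈ 32.526912
cos θ = -34 / (27.037012 · 32.526912) ≈ -0.03866
θ = arccos(-0.03866) ≈ 92.2°

92.2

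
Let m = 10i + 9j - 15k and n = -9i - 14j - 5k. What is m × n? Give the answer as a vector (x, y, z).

(-255, 185, -59)

i: 9·(-5) - (-15)·(-14) = -45 - 210 = -255
j: (-15)·(-9) - 10·(-5) = 135 - (-50) = 185
k: 10·(-14) - 9·(-9) = -140 - (-81) = -59
m × n = (-255, 185, -59)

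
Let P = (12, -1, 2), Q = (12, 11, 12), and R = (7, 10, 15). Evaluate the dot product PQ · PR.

262

PQ = Q − P = (0, 12, 10)
PR = R − P = (-5, 11, 13)
PQ · PR = 0·(-5) + 12·11 + 10·13 = 0 + 132 + 130 = 262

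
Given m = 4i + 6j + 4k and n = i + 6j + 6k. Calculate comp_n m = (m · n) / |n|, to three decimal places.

m · n = 4·1 + 6·6 + 4·6 = 4 + 36 + 24 = 64
|n| = √(1 + 36 + 36) = √73 ≈ 8.5440
comp_n m = 64 / √73 ≈ 7.491

7.491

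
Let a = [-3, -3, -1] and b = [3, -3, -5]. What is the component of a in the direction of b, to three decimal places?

a · b = (-3)·3 + (-3)·(-3) + (-1)·(-5) = -9 + 9 + 5 = 5
|b| = √(9 + 9 + 25) = √43 ≈ 6.5574
comp_b a = 5 / √43 ≈ 0.762

0.762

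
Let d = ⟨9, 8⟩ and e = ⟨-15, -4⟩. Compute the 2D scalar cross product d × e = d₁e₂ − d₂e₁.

84

9·(-4) - 8·(-15) = -36 - (-120) = 84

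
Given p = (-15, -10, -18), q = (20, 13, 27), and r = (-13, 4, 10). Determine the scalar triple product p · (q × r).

698

q × r:
i: 13·10 - 27·4 = 130 - 108 = 22
j: 27·(-13) - 20·10 = -351 - 200 = -551
k: 20·4 - 13·(-13) = 80 - (-169) = 249
q × r = (22, -551, 249)
p · (q × r) = (-15)·22 + (-10)·(-551) + (-18)·249 = -330 + 5510 - 4482 = 698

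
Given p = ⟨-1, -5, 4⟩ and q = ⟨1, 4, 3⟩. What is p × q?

(-31, 7, 1)

i: (-5)·3 - 4·4 = -15 - 16 = -31
j: 4·1 - (-1)·3 = 4 - (-3) = 7
k: (-1)·4 - (-5)·1 = -4 - (-5) = 1
p × q = (-31, 7, 1)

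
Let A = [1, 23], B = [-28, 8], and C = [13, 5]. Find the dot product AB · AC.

-78

AB = B − A = (-29, -15)
AC = C − A = (12, -18)
AB · AC = (-29)·12 + (-15)·(-18) = -348 + 270 = -78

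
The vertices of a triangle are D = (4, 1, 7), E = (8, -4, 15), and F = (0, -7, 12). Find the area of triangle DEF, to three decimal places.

DE = (4, -5, 8),  DF = (-4, -8, 5)
i: (-5)·5 - 8·(-8) = -25 - (-64) = 39
j: 8·(-4) - 4·5 = -32 - 20 = -52
k: 4·(-8) - (-5)·(-4) = -32 - 20 = -52
DE × DF = (39, -52, -52)
|DE × DF| = √6929 ≈ 83.2406
area = ½ · 83.2406 ≈ 41.620

41.620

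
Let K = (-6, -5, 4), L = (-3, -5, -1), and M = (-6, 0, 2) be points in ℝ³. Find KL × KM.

KL = (3, 0, -5)
KM = (0, 5, -2)
i: 0·(-2) - (-5)·5 = 0 - (-25) = 25
j: (-5)·0 - 3·(-2) = 0 - (-6) = 6
k: 3·5 - 0·0 = 15 - 0 = 15
KL × KM = (25, 6, 15)

(25, 6, 15)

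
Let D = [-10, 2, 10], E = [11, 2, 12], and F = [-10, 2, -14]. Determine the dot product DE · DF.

-48

DE = E − D = (21, 0, 2)
DF = F − D = (0, 0, -24)
DE · DF = 21·0 + 0·0 + 2·(-24) = 0 + 0 - 48 = -48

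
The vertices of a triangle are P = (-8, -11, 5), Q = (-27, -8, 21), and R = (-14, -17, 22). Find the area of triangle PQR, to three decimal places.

150.468

PQ = (-19, 3, 16),  PR = (-6, -6, 17)
i: 3·17 - 16·(-6) = 51 - (-96) = 147
j: 16·(-6) - (-19)·17 = -96 - (-323) = 227
k: (-19)·(-6) - 3·(-6) = 114 - (-18) = 132
PQ × PR = (147, 227, 132)
|PQ × PR| = √90562 ≈ 300.9352
area = ½ · 300.9352 ≈ 150.468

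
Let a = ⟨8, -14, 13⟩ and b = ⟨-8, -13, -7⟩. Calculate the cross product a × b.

(267, -48, -216)

i: (-14)·(-7) - 13·(-13) = 98 - (-169) = 267
j: 13·(-8) - 8·(-7) = -104 - (-56) = -48
k: 8·(-13) - (-14)·(-8) = -104 - 112 = -216
a × b = (267, -48, -216)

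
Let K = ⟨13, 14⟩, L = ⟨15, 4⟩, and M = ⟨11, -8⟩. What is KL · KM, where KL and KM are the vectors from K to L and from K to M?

KL = L − K = (2, -10)
KM = M − K = (-2, -22)
KL · KM = 2·(-2) + (-10)·(-22) = -4 + 220 = 216

216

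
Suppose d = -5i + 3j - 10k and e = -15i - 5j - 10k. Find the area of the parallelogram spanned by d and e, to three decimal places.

i: 3·(-10) - (-10)·(-5) = -30 - 50 = -80
j: (-10)·(-15) - (-5)·(-10) = 150 - 50 = 100
k: (-5)·(-5) - 3·(-15) = 25 - (-45) = 70
d × e = (-80, 100, 70)
|d × e| = √((-80)² + 100² + 70²) = √21300 ≈ 145.9452

145.945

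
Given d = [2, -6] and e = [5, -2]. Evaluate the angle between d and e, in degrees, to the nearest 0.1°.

d · e = 2·5 + (-6)·(-2) = 10 + 12 = 22
|d|² = 4 + 36 = 40,  |d| = √40 ≈ 6.324555
|e|² = 25 + 4 = 29,  |e| = √29 ≈ 5.385165
cos θ = 22 / (6.324555 · 5.385165) ≈ 0.64594
θ = arccos(0.64594) ≈ 49.8°

49.8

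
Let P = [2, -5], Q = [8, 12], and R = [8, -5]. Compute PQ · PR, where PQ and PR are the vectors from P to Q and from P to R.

PQ = Q − P = (6, 17)
PR = R − P = (6, 0)
PQ · PR = 6·6 + 17·0 = 36 + 0 = 36

36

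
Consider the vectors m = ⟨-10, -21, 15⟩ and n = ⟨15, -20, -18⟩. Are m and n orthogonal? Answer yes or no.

yes

m · n = (-10)·15 + (-21)·(-20) + 15·(-18) = -150 + 420 - 270 = 0
Zero, so the vectors are orthogonal.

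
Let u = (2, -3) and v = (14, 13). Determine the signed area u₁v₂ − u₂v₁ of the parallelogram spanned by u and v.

68

2·13 - (-3)·14 = 26 - (-42) = 68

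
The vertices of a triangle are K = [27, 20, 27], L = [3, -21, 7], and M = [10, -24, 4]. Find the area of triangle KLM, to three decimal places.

KL = (-24, -41, -20),  KM = (-17, -44, -23)
i: (-41)·(-23) - (-20)·(-44) = 943 - 880 = 63
j: (-20)·(-17) - (-24)·(-23) = 340 - 552 = -212
k: (-24)·(-44) - (-41)·(-17) = 1056 - 697 = 359
KL × KM = (63, -212, 359)
|KL × KM| = √177794 ≈ 421.6563
area = ½ · 421.6563 ≈ 210.828

210.828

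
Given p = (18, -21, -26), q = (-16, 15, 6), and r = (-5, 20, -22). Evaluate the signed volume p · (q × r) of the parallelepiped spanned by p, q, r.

q × r:
i: 15·(-22) - 6·20 = -330 - 120 = -450
j: 6·(-5) - (-16)·(-22) = -30 - 352 = -382
k: (-16)·20 - 15·(-5) = -320 - (-75) = -245
q × r = (-450, -382, -245)
p · (q × r) = 18·(-450) + (-21)·(-382) + (-26)·(-245) = -8100 + 8022 + 6370 = 6292

6292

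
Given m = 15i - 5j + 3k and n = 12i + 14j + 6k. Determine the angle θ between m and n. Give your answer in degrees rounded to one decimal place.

65.8

m · n = 15·12 + (-5)·14 + 3·6 = 180 - 70 + 18 = 128
|m|² = 225 + 25 + 9 = 259,  |m| = √259 ≈ 16.093477
|n|² = 144 + 196 + 36 = 376,  |n| = √376 ≈ 19.390719
cos θ = 128 / (16.093477 · 19.390719) ≈ 0.41017
θ = arccos(0.41017) ≈ 65.8°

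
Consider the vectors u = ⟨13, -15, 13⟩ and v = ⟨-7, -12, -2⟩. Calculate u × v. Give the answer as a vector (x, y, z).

(186, -65, -261)

i: (-15)·(-2) - 13·(-12) = 30 - (-156) = 186
j: 13·(-7) - 13·(-2) = -91 - (-26) = -65
k: 13·(-12) - (-15)·(-7) = -156 - 105 = -261
u × v = (186, -65, -261)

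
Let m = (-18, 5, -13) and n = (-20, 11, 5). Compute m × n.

i: 5·5 - (-13)·11 = 25 - (-143) = 168
j: (-13)·(-20) - (-18)·5 = 260 - (-90) = 350
k: (-18)·11 - 5·(-20) = -198 - (-100) = -98
m × n = (168, 350, -98)

(168, 350, -98)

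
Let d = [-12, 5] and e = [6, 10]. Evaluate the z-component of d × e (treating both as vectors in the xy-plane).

-150

(-12)·10 - 5·6 = -120 - 30 = -150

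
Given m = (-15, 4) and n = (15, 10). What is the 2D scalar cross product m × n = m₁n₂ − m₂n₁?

(-15)·10 - 4·15 = -150 - 60 = -210

-210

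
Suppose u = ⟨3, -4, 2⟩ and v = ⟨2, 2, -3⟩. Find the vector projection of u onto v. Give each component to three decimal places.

u · v = 3·2 + (-4)·2 + 2·(-3) = 6 - 8 - 6 = -8
|v|² = 4 + 4 + 9 = 17
proj_v u = (-8/17) · (2, 2, -3) ≈ (-0.941, -0.941, 1.412)

(-0.941, -0.941, 1.412)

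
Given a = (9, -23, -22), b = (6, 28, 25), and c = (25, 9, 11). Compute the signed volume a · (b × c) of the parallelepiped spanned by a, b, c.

b × c:
i: 28·11 - 25·9 = 308 - 225 = 83
j: 25·25 - 6·11 = 625 - 66 = 559
k: 6·9 - 28·25 = 54 - 700 = -646
b × c = (83, 559, -646)
a · (b × c) = 9·83 + (-23)·559 + (-22)·(-646) = 747 - 12857 + 14212 = 2102

2102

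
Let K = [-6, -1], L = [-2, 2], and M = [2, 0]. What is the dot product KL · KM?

KL = L − K = (4, 3)
KM = M − K = (8, 1)
KL · KM = 4·8 + 3·1 = 32 + 3 = 35

35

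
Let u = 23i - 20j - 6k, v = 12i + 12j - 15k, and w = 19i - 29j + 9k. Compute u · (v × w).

3795

v × w:
i: 12·9 - (-15)·(-29) = 108 - 435 = -327
j: (-15)·19 - 12·9 = -285 - 108 = -393
k: 12·(-29) - 12·19 = -348 - 228 = -576
v × w = (-327, -393, -576)
u · (v × w) = 23·(-327) + (-20)·(-393) + (-6)·(-576) = -7521 + 7860 + 3456 = 3795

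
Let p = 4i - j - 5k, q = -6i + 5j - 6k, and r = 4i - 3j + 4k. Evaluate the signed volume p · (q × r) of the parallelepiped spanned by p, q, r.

q × r:
i: 5·4 - (-6)·(-3) = 20 - 18 = 2
j: (-6)·4 - (-6)·4 = -24 - (-24) = 0
k: (-6)·(-3) - 5·4 = 18 - 20 = -2
q × r = (2, 0, -2)
p · (q × r) = 4·2 + (-1)·0 + (-5)·(-2) = 8 + 0 + 10 = 18

18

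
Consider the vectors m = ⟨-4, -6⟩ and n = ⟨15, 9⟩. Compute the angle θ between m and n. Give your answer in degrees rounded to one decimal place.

154.7

m · n = (-4)·15 + (-6)·9 = -60 - 54 = -114
|m|² = 16 + 36 = 52,  |m| = √52 ≈ 7.211103
|n|² = 225 + 81 = 306,  |n| = √306 ≈ 17.492856
cos θ = -114 / (7.211103 · 17.492856) ≈ -0.90374
θ = arccos(-0.90374) ≈ 154.7°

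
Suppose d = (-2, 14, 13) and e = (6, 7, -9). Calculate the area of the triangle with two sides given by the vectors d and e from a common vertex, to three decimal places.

i: 14·(-9) - 13·7 = -126 - 91 = -217
j: 13·6 - (-2)·(-9) = 78 - 18 = 60
k: (-2)·7 - 14·6 = -14 - 84 = -98
d × e = (-217, 60, -98)
|d × e| = √((-217)² + 60² + (-98)²) = √60293 ≈ 245.5463
area = ½ · 245.5463 ≈ 122.773

122.773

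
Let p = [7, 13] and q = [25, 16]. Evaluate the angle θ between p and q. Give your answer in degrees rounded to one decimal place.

29.1

p · q = 7·25 + 13·16 = 175 + 208 = 383
|p|² = 49 + 169 = 218,  |p| = √218 ≈ 14.764823
|q|² = 625 + 256 = 881,  |q| = √881 ≈ 29.681644
cos θ = 383 / (14.764823 · 29.681644) ≈ 0.87394
θ = arccos(0.87394) ≈ 29.1°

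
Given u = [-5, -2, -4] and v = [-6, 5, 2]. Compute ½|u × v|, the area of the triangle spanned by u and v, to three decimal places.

26.368

i: (-2)·2 - (-4)·5 = -4 - (-20) = 16
j: (-4)·(-6) - (-5)·2 = 24 - (-10) = 34
k: (-5)·5 - (-2)·(-6) = -25 - 12 = -37
u × v = (16, 34, -37)
|u × v| = √(16² + 34² + (-37)²) = √2781 ≈ 52.7352
area = ½ · 52.7352 ≈ 26.368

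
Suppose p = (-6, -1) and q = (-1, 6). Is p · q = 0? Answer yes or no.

p · q = (-6)·(-1) + (-1)·6 = 6 - 6 = 0
Zero, so the vectors are orthogonal.

yes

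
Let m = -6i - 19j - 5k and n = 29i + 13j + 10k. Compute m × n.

i: (-19)·10 - (-5)·13 = -190 - (-65) = -125
j: (-5)·29 - (-6)·10 = -145 - (-60) = -85
k: (-6)·13 - (-19)·29 = -78 - (-551) = 473
m × n = (-125, -85, 473)

(-125, -85, 473)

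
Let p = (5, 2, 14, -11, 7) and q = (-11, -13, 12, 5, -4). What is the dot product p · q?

p · q = 5·(-11) + 2·(-13) + 14·12 + (-11)·5 + 7·(-4) = -55 - 26 + 168 - 55 - 28 = 4

4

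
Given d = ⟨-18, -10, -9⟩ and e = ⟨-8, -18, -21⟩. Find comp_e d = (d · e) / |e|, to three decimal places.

d · e = (-18)·(-8) + (-10)·(-18) + (-9)·(-21) = 144 + 180 + 189 = 513
|e| = √(64 + 324 + 441) = √829 ≈ 28.7924
comp_e d = 513 / √829 ≈ 17.817

17.817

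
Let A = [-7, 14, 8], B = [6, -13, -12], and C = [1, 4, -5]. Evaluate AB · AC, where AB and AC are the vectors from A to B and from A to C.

634

AB = B − A = (13, -27, -20)
AC = C − A = (8, -10, -13)
AB · AC = 13·8 + (-27)·(-10) + (-20)·(-13) = 104 + 270 + 260 = 634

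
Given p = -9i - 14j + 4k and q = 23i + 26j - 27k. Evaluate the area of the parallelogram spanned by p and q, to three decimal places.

324.994

i: (-14)·(-27) - 4·26 = 378 - 104 = 274
j: 4·23 - (-9)·(-27) = 92 - 243 = -151
k: (-9)·26 - (-14)·23 = -234 - (-322) = 88
p × q = (274, -151, 88)
|p × q| = √(274² + (-151)² + 88²) = √105621 ≈ 324.9938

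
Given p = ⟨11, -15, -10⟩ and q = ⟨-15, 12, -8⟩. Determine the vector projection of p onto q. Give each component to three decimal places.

p · q = 11·(-15) + (-15)·12 + (-10)·(-8) = -165 - 180 + 80 = -265
|q|² = 225 + 144 + 64 = 433
proj_q p = (-265/433) · (-15, 12, -8) ≈ (9.180, -7.344, 4.896)

(9.180, -7.344, 4.896)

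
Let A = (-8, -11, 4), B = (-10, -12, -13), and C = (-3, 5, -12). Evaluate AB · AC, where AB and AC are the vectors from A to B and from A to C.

AB = B − A = (-2, -1, -17)
AC = C − A = (5, 16, -16)
AB · AC = (-2)·5 + (-1)·16 + (-17)·(-16) = -10 - 16 + 272 = 246

246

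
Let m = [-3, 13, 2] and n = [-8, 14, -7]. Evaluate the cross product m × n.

i: 13·(-7) - 2·14 = -91 - 28 = -119
j: 2·(-8) - (-3)·(-7) = -16 - 21 = -37
k: (-3)·14 - 13·(-8) = -42 - (-104) = 62
m × n = (-119, -37, 62)

(-119, -37, 62)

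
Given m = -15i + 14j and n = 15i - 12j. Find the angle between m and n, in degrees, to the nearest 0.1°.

175.6

m · n = (-15)·15 + 14·(-12) = -225 - 168 = -393
|m|² = 225 + 196 = 421,  |m| = √421 ≈ 20.518285
|n|² = 225 + 144 = 369,  |n| = √369 ≈ 19.209373
cos θ = -393 / (20.518285 · 19.209373) ≈ -0.99710
θ = arccos(-0.99710) ≈ 175.6°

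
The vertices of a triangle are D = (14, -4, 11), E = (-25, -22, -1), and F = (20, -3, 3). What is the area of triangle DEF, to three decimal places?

DE = (-39, -18, -12),  DF = (6, 1, -8)
i: (-18)·(-8) - (-12)·1 = 144 - (-12) = 156
j: (-12)·6 - (-39)·(-8) = -72 - 312 = -384
k: (-39)·1 - (-18)·6 = -39 - (-108) = 69
DE × DF = (156, -384, 69)
|DE × DF| = √176553 ≈ 420.1821
area = ½ · 420.1821 ≈ 210.091

210.091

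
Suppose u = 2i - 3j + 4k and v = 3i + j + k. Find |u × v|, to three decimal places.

i: (-3)·1 - 4·1 = -3 - 4 = -7
j: 4·3 - 2·1 = 12 - 2 = 10
k: 2·1 - (-3)·3 = 2 - (-9) = 11
u × v = (-7, 10, 11)
|u × v| = √((-7)² + 10² + 11²) = √270 ≈ 16.4317

16.432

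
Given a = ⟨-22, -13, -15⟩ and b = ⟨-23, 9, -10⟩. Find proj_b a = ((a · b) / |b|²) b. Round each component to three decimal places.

(-17.461, 6.832, -7.592)

a · b = (-22)·(-23) + (-13)·9 + (-15)·(-10) = 506 - 117 + 150 = 539
|b|² = 529 + 81 + 100 = 710
proj_b a = (539/710) · (-23, 9, -10) ≈ (-17.461, 6.832, -7.592)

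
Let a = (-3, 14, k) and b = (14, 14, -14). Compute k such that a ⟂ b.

11

a · b = (-3)·14 + 14·14 + k·(-14) = 154 - 14k
Set equal to 0: -14k = -154, so k = 11.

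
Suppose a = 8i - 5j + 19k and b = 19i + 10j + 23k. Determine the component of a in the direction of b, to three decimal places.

a · b = 8·19 + (-5)·10 + 19·23 = 152 - 50 + 437 = 539
|b| = √(361 + 100 + 529) = √990 ≈ 31.4643
comp_b a = 539 / √990 ≈ 17.131

17.131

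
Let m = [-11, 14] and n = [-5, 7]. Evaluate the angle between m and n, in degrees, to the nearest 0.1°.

2.6

m · n = (-11)·(-5) + 14·7 = 55 + 98 = 153
|m|² = 121 + 196 = 317,  |m| = √317 ≈ 17.804494
|n|² = 25 + 49 = 74,  |n| = √74 ≈ 8.602325
cos θ = 153 / (17.804494 · 8.602325) ≈ 0.99896
θ = arccos(0.99896) ≈ 2.6°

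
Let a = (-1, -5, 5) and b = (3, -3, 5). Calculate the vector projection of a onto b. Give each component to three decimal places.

a · b = (-1)·3 + (-5)·(-3) + 5·5 = -3 + 15 + 25 = 37
|b|² = 9 + 9 + 25 = 43
proj_b a = (37/43) · (3, -3, 5) ≈ (2.581, -2.581, 4.302)

(2.581, -2.581, 4.302)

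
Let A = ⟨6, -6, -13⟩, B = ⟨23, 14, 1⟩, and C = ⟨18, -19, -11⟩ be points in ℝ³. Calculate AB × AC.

AB = (17, 20, 14)
AC = (12, -13, 2)
i: 20·2 - 14·(-13) = 40 - (-182) = 222
j: 14·12 - 17·2 = 168 - 34 = 134
k: 17·(-13) - 20·12 = -221 - 240 = -461
AB × AC = (222, 134, -461)

(222, 134, -461)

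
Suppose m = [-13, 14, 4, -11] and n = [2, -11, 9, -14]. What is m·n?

m · n = (-13)·2 + 14·(-11) + 4·9 + (-11)·(-14) = -26 - 154 + 36 + 154 = 10

10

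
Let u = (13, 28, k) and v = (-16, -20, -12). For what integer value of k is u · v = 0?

u · v = 13·(-16) + 28·(-20) + k·(-12) = -768 - 12k
Set equal to 0: -12k = 768, so k = -64.

-64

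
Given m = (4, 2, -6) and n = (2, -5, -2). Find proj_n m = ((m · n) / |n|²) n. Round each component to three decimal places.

(0.606, -1.515, -0.606)

m · n = 4·2 + 2·(-5) + (-6)·(-2) = 8 - 10 + 12 = 10
|n|² = 4 + 25 + 4 = 33
proj_n m = (10/33) · (2, -5, -2) ≈ (0.606, -1.515, -0.606)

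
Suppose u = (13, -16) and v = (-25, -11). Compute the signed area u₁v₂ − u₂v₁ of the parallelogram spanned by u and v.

13·(-11) - (-16)·(-25) = -143 - 400 = -543

-543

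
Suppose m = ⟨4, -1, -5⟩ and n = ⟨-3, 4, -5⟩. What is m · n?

9

m · n = 4·(-3) + (-1)·4 + (-5)·(-5) = -12 - 4 + 25 = 9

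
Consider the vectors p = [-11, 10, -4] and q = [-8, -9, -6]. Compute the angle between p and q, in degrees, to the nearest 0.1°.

83.9

p · q = (-11)·(-8) + 10·(-9) + (-4)·(-6) = 88 - 90 + 24 = 22
|p|² = 121 + 100 + 16 = 237,  |p| = √237 ≈ 15.394804
|q|² = 64 + 81 + 36 = 181,  |q| = √181 ≈ 13.453624
cos θ = 22 / (15.394804 · 13.453624) ≈ 0.10622
θ = arccos(0.10622) ≈ 83.9°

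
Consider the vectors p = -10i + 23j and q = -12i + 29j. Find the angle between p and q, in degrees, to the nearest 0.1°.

p · q = (-10)·(-12) + 23·29 = 120 + 667 = 787
|p|² = 100 + 529 = 629,  |p| = √629 ≈ 25.079872
|q|² = 144 + 841 = 985,  |q| = √985 ≈ 31.384710
cos θ = 787 / (25.079872 · 31.384710) ≈ 0.99984
θ = arccos(0.99984) ≈ 1.0°

1.0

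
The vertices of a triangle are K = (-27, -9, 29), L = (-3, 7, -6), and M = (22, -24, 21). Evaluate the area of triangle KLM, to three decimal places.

KL = (24, 16, -35),  KM = (49, -15, -8)
i: 16·(-8) - (-35)·(-15) = -128 - 525 = -653
j: (-35)·49 - 24·(-8) = -1715 - (-192) = -1523
k: 24·(-15) - 16·49 = -360 - 784 = -1144
KL × KM = (-653, -1523, -1144)
|KL × KM| = √4054674 ≈ 2013.6221
area = ½ · 2013.6221 ≈ 1006.811

1006.811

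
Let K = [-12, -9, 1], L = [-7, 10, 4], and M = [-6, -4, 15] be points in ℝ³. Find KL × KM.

(251, -52, -89)

KL = (5, 19, 3)
KM = (6, 5, 14)
i: 19·14 - 3·5 = 266 - 15 = 251
j: 3·6 - 5·14 = 18 - 70 = -52
k: 5·5 - 19·6 = 25 - 114 = -89
KL × KM = (251, -52, -89)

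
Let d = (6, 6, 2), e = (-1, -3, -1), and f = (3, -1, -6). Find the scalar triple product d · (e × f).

68

e × f:
i: (-3)·(-6) - (-1)·(-1) = 18 - 1 = 17
j: (-1)·3 - (-1)·(-6) = -3 - 6 = -9
k: (-1)·(-1) - (-3)·3 = 1 - (-9) = 10
e × f = (17, -9, 10)
d · (e × f) = 6·17 + 6·(-9) + 2·10 = 102 - 54 + 20 = 68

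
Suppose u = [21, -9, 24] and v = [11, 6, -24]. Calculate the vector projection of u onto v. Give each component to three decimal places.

u · v = 21·11 + (-9)·6 + 24·(-24) = 231 - 54 - 576 = -399
|v|² = 121 + 36 + 576 = 733
proj_v u = (-399/733) · (11, 6, -24) ≈ (-5.988, -3.266, 13.064)

(-5.988, -3.266, 13.064)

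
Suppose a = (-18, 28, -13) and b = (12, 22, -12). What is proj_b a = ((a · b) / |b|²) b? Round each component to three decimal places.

a · b = (-18)·12 + 28·22 + (-13)·(-12) = -216 + 616 + 156 = 556
|b|² = 144 + 484 + 144 = 772
proj_b a = (556/772) · (12, 22, -12) ≈ (8.642, 15.845, -8.642)

(8.642, 15.845, -8.642)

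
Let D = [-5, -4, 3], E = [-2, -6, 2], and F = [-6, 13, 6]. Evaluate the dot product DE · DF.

DE = E − D = (3, -2, -1)
DF = F − D = (-1, 17, 3)
DE · DF = 3·(-1) + (-2)·17 + (-1)·3 = -3 - 34 - 3 = -40

-40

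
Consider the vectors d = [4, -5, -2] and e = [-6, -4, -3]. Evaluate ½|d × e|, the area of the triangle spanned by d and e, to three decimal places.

i: (-5)·(-3) - (-2)·(-4) = 15 - 8 = 7
j: (-2)·(-6) - 4·(-3) = 12 - (-12) = 24
k: 4·(-4) - (-5)·(-6) = -16 - 30 = -46
d × e = (7, 24, -46)
|d × e| = √(7² + 24² + (-46)²) = √2741 ≈ 52.3546
area = ½ · 52.3546 ≈ 26.177

26.177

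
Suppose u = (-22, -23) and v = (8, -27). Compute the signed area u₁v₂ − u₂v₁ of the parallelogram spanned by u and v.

778

(-22)·(-27) - (-23)·8 = 594 - (-184) = 778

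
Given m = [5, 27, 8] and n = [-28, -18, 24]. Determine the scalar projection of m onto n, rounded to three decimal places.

m · n = 5·(-28) + 27·(-18) + 8·24 = -140 - 486 + 192 = -434
|n| = √(784 + 324 + 576) = √1684 ≈ 41.0366
comp_n m = -434 / √1684 ≈ -10.576

-10.576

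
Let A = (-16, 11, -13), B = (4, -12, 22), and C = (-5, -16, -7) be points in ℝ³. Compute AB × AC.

(807, 265, -287)

AB = (20, -23, 35)
AC = (11, -27, 6)
i: (-23)·6 - 35·(-27) = -138 - (-945) = 807
j: 35·11 - 20·6 = 385 - 120 = 265
k: 20·(-27) - (-23)·11 = -540 - (-253) = -287
AB × AC = (807, 265, -287)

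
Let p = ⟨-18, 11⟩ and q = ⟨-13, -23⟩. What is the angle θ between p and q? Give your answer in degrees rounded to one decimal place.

92.0

p · q = (-18)·(-13) + 11·(-23) = 234 - 253 = -19
|p|² = 324 + 121 = 445,  |p| = √445 ≈ 21.095023
|q|² = 169 + 529 = 698,  |q| = √698 ≈ 26.419690
cos θ = -19 / (21.095023 · 26.419690) ≈ -0.03409
θ = arccos(-0.03409) ≈ 92.0°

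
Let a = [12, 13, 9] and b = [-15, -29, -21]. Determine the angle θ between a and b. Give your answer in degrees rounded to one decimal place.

165.5

a · b = 12·(-15) + 13·(-29) + 9·(-21) = -180 - 377 - 189 = -746
|a|² = 144 + 169 + 81 = 394,  |a| = √394 ≈ 19.849433
|b|² = 225 + 841 + 441 = 1507,  |b| = √1507 ≈ 38.820098
cos θ = -746 / (19.849433 · 38.820098) ≈ -0.96813
θ = arccos(-0.96813) ≈ 165.5°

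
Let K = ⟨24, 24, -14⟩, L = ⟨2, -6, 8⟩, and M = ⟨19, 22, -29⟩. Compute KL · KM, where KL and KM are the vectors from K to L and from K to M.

KL = L − K = (-22, -30, 22)
KM = M − K = (-5, -2, -15)
KL · KM = (-22)·(-5) + (-30)·(-2) + 22·(-15) = 110 + 60 - 330 = -160

-160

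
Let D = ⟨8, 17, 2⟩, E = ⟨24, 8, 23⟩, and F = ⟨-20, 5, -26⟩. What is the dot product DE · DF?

DE = E − D = (16, -9, 21)
DF = F − D = (-28, -12, -28)
DE · DF = 16·(-28) + (-9)·(-12) + 21·(-28) = -448 + 108 - 588 = -928

-928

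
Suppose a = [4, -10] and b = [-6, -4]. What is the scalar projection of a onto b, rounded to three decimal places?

a · b = 4·(-6) + (-10)·(-4) = -24 + 40 = 16
|b| = √(36 + 16) = √52 ≈ 7.2111
comp_b a = 16 / √52 ≈ 2.219

2.219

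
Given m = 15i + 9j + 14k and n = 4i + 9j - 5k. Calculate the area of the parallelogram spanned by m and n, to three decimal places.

i: 9·(-5) - 14·9 = -45 - 126 = -171
j: 14·4 - 15·(-5) = 56 - (-75) = 131
k: 15·9 - 9·4 = 135 - 36 = 99
m × n = (-171, 131, 99)
|m × n| = √((-171)² + 131² + 99²) = √56203 ≈ 237.0717

237.072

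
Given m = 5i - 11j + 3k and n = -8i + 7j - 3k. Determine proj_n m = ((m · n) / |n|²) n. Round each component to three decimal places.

(8.262, -7.230, 3.098)

m · n = 5·(-8) + (-11)·7 + 3·(-3) = -40 - 77 - 9 = -126
|n|² = 64 + 49 + 9 = 122
proj_n m = (-126/122) · (-8, 7, -3) ≈ (8.262, -7.230, 3.098)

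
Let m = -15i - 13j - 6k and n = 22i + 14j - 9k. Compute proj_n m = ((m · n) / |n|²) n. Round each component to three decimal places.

m · n = (-15)·22 + (-13)·14 + (-6)·(-9) = -330 - 182 + 54 = -458
|n|² = 484 + 196 + 81 = 761
proj_n m = (-458/761) · (22, 14, -9) ≈ (-13.240, -8.426, 5.417)

(-13.240, -8.426, 5.417)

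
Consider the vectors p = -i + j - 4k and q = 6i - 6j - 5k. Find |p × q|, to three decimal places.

i: 1·(-5) - (-4)·(-6) = -5 - 24 = -29
j: (-4)·6 - (-1)·(-5) = -24 - 5 = -29
k: (-1)·(-6) - 1·6 = 6 - 6 = 0
p × q = (-29, -29, 0)
|p × q| = √((-29)² + (-29)² + 0²) = √1682 ≈ 41.0122

41.012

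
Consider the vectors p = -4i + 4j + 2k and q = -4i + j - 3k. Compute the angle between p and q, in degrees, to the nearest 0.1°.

p · q = (-4)·(-4) + 4·1 + 2·(-3) = 16 + 4 - 6 = 14
|p|² = 16 + 16 + 4 = 36,  |p| = √36 ≈ 6.000000
|q|² = 16 + 1 + 9 = 26,  |q| = √26 ≈ 5.099020
cos θ = 14 / (6.000000 · 5.099020) ≈ 0.45760
θ = arccos(0.45760) ≈ 62.8°

62.8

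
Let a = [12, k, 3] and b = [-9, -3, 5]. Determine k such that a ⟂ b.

a · b = 12·(-9) + k·(-3) + 3·5 = -93 - 3k
Set equal to 0: -3k = 93, so k = -31.

-31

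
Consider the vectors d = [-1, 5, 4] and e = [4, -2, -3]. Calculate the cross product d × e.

(-7, 13, -18)

i: 5·(-3) - 4·(-2) = -15 - (-8) = -7
j: 4·4 - (-1)·(-3) = 16 - 3 = 13
k: (-1)·(-2) - 5·4 = 2 - 20 = -18
d × e = (-7, 13, -18)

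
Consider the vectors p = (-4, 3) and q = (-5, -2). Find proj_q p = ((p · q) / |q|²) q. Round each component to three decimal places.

(-2.414, -0.966)

p · q = (-4)·(-5) + 3·(-2) = 20 - 6 = 14
|q|² = 25 + 4 = 29
proj_q p = (14/29) · (-5, -2) ≈ (-2.414, -0.966)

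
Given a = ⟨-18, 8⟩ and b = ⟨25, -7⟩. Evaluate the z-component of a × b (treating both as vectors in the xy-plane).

(-18)·(-7) - 8·25 = 126 - 200 = -74

-74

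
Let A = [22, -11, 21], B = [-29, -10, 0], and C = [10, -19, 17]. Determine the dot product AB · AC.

AB = B − A = (-51, 1, -21)
AC = C − A = (-12, -8, -4)
AB · AC = (-51)·(-12) + 1·(-8) + (-21)·(-4) = 612 - 8 + 84 = 688

688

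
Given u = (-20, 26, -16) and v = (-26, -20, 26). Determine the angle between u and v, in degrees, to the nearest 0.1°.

u · v = (-20)·(-26) + 26·(-20) + (-16)·26 = 520 - 520 - 416 = -416
|u|² = 400 + 676 + 256 = 1332,  |u| = √1332 ≈ 36.496575
|v|² = 676 + 400 + 676 = 1752,  |v| = √1752 ≈ 41.856899
cos θ = -416 / (36.496575 · 41.856899) ≈ -0.27232
θ = arccos(-0.27232) ≈ 105.8°

105.8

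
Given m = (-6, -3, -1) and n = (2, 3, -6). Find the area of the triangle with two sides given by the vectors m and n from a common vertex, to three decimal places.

22.522

i: (-3)·(-6) - (-1)·3 = 18 - (-3) = 21
j: (-1)·2 - (-6)·(-6) = -2 - 36 = -38
k: (-6)·3 - (-3)·2 = -18 - (-6) = -12
m × n = (21, -38, -12)
|m × n| = √(21² + (-38)² + (-12)²) = √2029 ≈ 45.0444
area = ½ · 45.0444 ≈ 22.522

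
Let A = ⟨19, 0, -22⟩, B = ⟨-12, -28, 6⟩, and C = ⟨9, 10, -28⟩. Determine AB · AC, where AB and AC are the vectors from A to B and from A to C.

AB = B − A = (-31, -28, 28)
AC = C − A = (-10, 10, -6)
AB · AC = (-31)·(-10) + (-28)·10 + 28·(-6) = 310 - 280 - 168 = -138

-138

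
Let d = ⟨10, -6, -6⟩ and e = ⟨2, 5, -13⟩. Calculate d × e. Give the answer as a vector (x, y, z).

(108, 118, 62)

i: (-6)·(-13) - (-6)·5 = 78 - (-30) = 108
j: (-6)·2 - 10·(-13) = -12 - (-130) = 118
k: 10·5 - (-6)·2 = 50 - (-12) = 62
d × e = (108, 118, 62)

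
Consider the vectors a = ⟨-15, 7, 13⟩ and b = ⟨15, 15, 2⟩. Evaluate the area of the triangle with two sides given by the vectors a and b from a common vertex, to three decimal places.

219.252

i: 7·2 - 13·15 = 14 - 195 = -181
j: 13·15 - (-15)·2 = 195 - (-30) = 225
k: (-15)·15 - 7·15 = -225 - 105 = -330
a × b = (-181, 225, -330)
|a × b| = √((-181)² + 225² + (-330)²) = √192286 ≈ 438.5043
area = ½ · 438.5043 ≈ 219.252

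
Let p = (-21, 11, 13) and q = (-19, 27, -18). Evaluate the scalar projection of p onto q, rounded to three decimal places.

p · q = (-21)·(-19) + 11·27 + 13·(-18) = 399 + 297 - 234 = 462
|q| = √(361 + 729 + 324) = √1414 ≈ 37.6032
comp_q p = 462 / √1414 ≈ 12.286

12.286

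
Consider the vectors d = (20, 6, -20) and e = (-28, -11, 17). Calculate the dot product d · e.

d · e = 20·(-28) + 6·(-11) + (-20)·17 = -560 - 66 - 340 = -966

-966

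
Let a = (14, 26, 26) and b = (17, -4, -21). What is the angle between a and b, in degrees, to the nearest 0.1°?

a · b = 14·17 + 26·(-4) + 26·(-21) = 238 - 104 - 546 = -412
|a|² = 196 + 676 + 676 = 1548,  |a| = √1548 ≈ 39.344631
|b|² = 289 + 16 + 441 = 746,  |b| = √746 ≈ 27.313001
cos θ = -412 / (39.344631 · 27.313001) ≈ -0.38339
θ = arccos(-0.38339) ≈ 112.5°

112.5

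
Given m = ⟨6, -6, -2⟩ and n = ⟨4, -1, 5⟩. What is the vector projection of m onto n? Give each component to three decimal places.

(1.905, -0.476, 2.381)

m · n = 6·4 + (-6)·(-1) + (-2)·5 = 24 + 6 - 10 = 20
|n|² = 16 + 1 + 25 = 42
proj_n m = (20/42) · (4, -1, 5) ≈ (1.905, -0.476, 2.381)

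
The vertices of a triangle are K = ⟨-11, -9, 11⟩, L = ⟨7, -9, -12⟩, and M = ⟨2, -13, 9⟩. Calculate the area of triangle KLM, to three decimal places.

143.890

KL = (18, 0, -23),  KM = (13, -4, -2)
i: 0·(-2) - (-23)·(-4) = 0 - 92 = -92
j: (-23)·13 - 18·(-2) = -299 - (-36) = -263
k: 18·(-4) - 0·13 = -72 - 0 = -72
KL × KM = (-92, -263, -72)
|KL × KM| = √82817 ≈ 287.7794
area = ½ · 287.7794 ≈ 143.890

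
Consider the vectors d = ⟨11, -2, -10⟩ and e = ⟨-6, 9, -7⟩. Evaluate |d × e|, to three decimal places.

i: (-2)·(-7) - (-10)·9 = 14 - (-90) = 104
j: (-10)·(-6) - 11·(-7) = 60 - (-77) = 137
k: 11·9 - (-2)·(-6) = 99 - 12 = 87
d × e = (104, 137, 87)
|d × e| = √(104² + 137² + 87²) = √37154 ≈ 192.7537

192.754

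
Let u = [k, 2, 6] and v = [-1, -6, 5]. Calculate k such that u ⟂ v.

u · v = k·(-1) + 2·(-6) + 6·5 = 18 - 1k
Set equal to 0: -1k = -18, so k = 18.

18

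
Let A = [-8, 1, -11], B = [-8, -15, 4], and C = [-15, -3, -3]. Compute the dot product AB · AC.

184

AB = B − A = (0, -16, 15)
AC = C − A = (-7, -4, 8)
AB · AC = 0·(-7) + (-16)·(-4) + 15·8 = 0 + 64 + 120 = 184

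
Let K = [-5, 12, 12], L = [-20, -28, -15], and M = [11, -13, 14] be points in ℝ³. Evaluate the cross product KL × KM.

KL = (-15, -40, -27)
KM = (16, -25, 2)
i: (-40)·2 - (-27)·(-25) = -80 - 675 = -755
j: (-27)·16 - (-15)·2 = -432 - (-30) = -402
k: (-15)·(-25) - (-40)·16 = 375 - (-640) = 1015
KL × KM = (-755, -402, 1015)

(-755, -402, 1015)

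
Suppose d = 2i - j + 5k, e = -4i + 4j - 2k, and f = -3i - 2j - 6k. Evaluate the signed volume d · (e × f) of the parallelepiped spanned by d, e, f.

62

e × f:
i: 4·(-6) - (-2)·(-2) = -24 - 4 = -28
j: (-2)·(-3) - (-4)·(-6) = 6 - 24 = -18
k: (-4)·(-2) - 4·(-3) = 8 - (-12) = 20
e × f = (-28, -18, 20)
d · (e × f) = 2·(-28) + (-1)·(-18) + 5·20 = -56 + 18 + 100 = 62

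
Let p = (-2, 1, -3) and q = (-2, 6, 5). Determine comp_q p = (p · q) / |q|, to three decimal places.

-0.620

p · q = (-2)·(-2) + 1·6 + (-3)·5 = 4 + 6 - 15 = -5
|q| = √(4 + 36 + 25) = √65 ≈ 8.0623
comp_q p = -5 / √65 ≈ -0.620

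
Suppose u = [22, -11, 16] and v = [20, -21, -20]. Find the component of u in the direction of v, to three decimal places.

u · v = 22·20 + (-11)·(-21) + 16·(-20) = 440 + 231 - 320 = 351
|v| = √(400 + 441 + 400) = √1241 ≈ 35.2278
comp_v u = 351 / √1241 ≈ 9.964

9.964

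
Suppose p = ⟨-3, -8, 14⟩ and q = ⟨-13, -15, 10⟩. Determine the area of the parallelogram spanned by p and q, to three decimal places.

i: (-8)·10 - 14·(-15) = -80 - (-210) = 130
j: 14·(-13) - (-3)·10 = -182 - (-30) = -152
k: (-3)·(-15) - (-8)·(-13) = 45 - 104 = -59
p × q = (130, -152, -59)
|p × q| = √(130² + (-152)² + (-59)²) = √43485 ≈ 208.5306

208.531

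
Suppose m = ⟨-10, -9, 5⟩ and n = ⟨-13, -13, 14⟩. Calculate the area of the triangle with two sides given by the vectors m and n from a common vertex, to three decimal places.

48.772

i: (-9)·14 - 5·(-13) = -126 - (-65) = -61
j: 5·(-13) - (-10)·14 = -65 - (-140) = 75
k: (-10)·(-13) - (-9)·(-13) = 130 - 117 = 13
m × n = (-61, 75, 13)
|m × n| = √((-61)² + 75² + 13²) = √9515 ≈ 97.5449
area = ½ · 97.5449 ≈ 48.772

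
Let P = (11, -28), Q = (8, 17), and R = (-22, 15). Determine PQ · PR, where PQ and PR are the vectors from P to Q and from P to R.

PQ = Q − P = (-3, 45)
PR = R − P = (-33, 43)
PQ · PR = (-3)·(-33) + 45·43 = 99 + 1935 = 2034

2034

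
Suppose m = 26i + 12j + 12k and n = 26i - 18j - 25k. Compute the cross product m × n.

(-84, 962, -780)

i: 12·(-25) - 12·(-18) = -300 - (-216) = -84
j: 12·26 - 26·(-25) = 312 - (-650) = 962
k: 26·(-18) - 12·26 = -468 - 312 = -780
m × n = (-84, 962, -780)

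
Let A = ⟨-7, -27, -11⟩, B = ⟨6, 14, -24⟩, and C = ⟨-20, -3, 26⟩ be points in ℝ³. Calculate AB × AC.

AB = (13, 41, -13)
AC = (-13, 24, 37)
i: 41·37 - (-13)·24 = 1517 - (-312) = 1829
j: (-13)·(-13) - 13·37 = 169 - 481 = -312
k: 13·24 - 41·(-13) = 312 - (-533) = 845
AB × AC = (1829, -312, 845)

(1829, -312, 845)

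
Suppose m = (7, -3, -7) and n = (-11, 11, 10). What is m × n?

i: (-3)·10 - (-7)·11 = -30 - (-77) = 47
j: (-7)·(-11) - 7·10 = 77 - 70 = 7
k: 7·11 - (-3)·(-11) = 77 - 33 = 44
m × n = (47, 7, 44)

(47, 7, 44)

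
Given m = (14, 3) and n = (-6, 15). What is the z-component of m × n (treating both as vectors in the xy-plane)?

14·15 - 3·(-6) = 210 - (-18) = 228

228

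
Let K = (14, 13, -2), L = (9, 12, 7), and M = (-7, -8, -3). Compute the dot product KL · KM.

KL = L − K = (-5, -1, 9)
KM = M − K = (-21, -21, -1)
KL · KM = (-5)·(-21) + (-1)·(-21) + 9·(-1) = 105 + 21 - 9 = 117

117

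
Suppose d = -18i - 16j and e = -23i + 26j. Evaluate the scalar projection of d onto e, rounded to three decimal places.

d · e = (-18)·(-23) + (-16)·26 = 414 - 416 = -2
|e| = √(529 + 676) = √1205 ≈ 34.7131
comp_e d = -2 / √1205 ≈ -0.058

-0.058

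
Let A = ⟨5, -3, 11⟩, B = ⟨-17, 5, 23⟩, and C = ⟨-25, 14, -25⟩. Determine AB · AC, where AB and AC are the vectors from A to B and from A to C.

364

AB = B − A = (-22, 8, 12)
AC = C − A = (-30, 17, -36)
AB · AC = (-22)·(-30) + 8·17 + 12·(-36) = 660 + 136 - 432 = 364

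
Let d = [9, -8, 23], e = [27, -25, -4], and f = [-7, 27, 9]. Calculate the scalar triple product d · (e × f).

13409

e × f:
i: (-25)·9 - (-4)·27 = -225 - (-108) = -117
j: (-4)·(-7) - 27·9 = 28 - 243 = -215
k: 27·27 - (-25)·(-7) = 729 - 175 = 554
e × f = (-117, -215, 554)
d · (e × f) = 9·(-117) + (-8)·(-215) + 23·554 = -1053 + 1720 + 12742 = 13409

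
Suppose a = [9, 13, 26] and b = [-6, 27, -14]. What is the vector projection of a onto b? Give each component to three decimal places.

(0.418, -1.882, 0.976)

a · b = 9·(-6) + 13·27 + 26·(-14) = -54 + 351 - 364 = -67
|b|² = 36 + 729 + 196 = 961
proj_b a = (-67/961) · (-6, 27, -14) ≈ (0.418, -1.882, 0.976)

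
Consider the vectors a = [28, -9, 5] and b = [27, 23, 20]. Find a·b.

649

a · b = 28·27 + (-9)·23 + 5·20 = 756 - 207 + 100 = 649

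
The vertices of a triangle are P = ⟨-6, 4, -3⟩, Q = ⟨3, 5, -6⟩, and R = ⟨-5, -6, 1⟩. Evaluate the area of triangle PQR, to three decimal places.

PQ = (9, 1, -3),  PR = (1, -10, 4)
i: 1·4 - (-3)·(-10) = 4 - 30 = -26
j: (-3)·1 - 9·4 = -3 - 36 = -39
k: 9·(-10) - 1·1 = -90 - 1 = -91
PQ × PR = (-26, -39, -91)
|PQ × PR| = √10478 ≈ 102.3621
area = ½ · 102.3621 ≈ 51.181

51.181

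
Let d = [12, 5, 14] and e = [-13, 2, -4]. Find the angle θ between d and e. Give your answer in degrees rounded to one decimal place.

140.3

d · e = 12·(-13) + 5·2 + 14·(-4) = -156 + 10 - 56 = -202
|d|² = 144 + 25 + 196 = 365,  |d| = √365 ≈ 19.104973
|e|² = 169 + 4 + 16 = 189,  |e| = √189 ≈ 13.747727
cos θ = -202 / (19.104973 · 13.747727) ≈ -0.76908
θ = arccos(-0.76908) ≈ 140.3°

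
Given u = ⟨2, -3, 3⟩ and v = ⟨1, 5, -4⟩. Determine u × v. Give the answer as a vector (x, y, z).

i: (-3)·(-4) - 3·5 = 12 - 15 = -3
j: 3·1 - 2·(-4) = 3 - (-8) = 11
k: 2·5 - (-3)·1 = 10 - (-3) = 13
u × v = (-3, 11, 13)

(-3, 11, 13)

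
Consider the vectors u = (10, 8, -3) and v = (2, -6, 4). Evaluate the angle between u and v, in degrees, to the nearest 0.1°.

114.0

u · v = 10·2 + 8·(-6) + (-3)·4 = 20 - 48 - 12 = -40
|u|² = 100 + 64 + 9 = 173,  |u| = √173 ≈ 13.152946
|v|² = 4 + 36 + 16 = 56,  |v| = √56 ≈ 7.483315
cos θ = -40 / (13.152946 · 7.483315) ≈ -0.40639
θ = arccos(-0.40639) ≈ 114.0°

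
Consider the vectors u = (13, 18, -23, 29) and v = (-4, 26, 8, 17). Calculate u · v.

u · v = 13·(-4) + 18·26 + (-23)·8 + 29·17 = -52 + 468 - 184 + 493 = 725

725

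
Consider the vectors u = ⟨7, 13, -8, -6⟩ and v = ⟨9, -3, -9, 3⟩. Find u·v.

78

u · v = 7·9 + 13·(-3) + (-8)·(-9) + (-6)·3 = 63 - 39 + 72 - 18 = 78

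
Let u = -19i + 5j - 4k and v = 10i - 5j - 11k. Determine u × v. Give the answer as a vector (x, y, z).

(-75, -249, 45)

i: 5·(-11) - (-4)·(-5) = -55 - 20 = -75
j: (-4)·10 - (-19)·(-11) = -40 - 209 = -249
k: (-19)·(-5) - 5·10 = 95 - 50 = 45
u × v = (-75, -249, 45)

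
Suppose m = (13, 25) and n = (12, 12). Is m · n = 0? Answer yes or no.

m · n = 13·12 + 25·12 = 156 + 300 = 456
Nonzero, so the vectors are not orthogonal.

no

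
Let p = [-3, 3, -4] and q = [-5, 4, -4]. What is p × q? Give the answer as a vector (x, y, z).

(4, 8, 3)

i: 3·(-4) - (-4)·4 = -12 - (-16) = 4
j: (-4)·(-5) - (-3)·(-4) = 20 - 12 = 8
k: (-3)·4 - 3·(-5) = -12 - (-15) = 3
p × q = (4, 8, 3)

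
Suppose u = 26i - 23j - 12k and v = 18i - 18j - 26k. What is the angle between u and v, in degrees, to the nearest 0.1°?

26.7

u · v = 26·18 + (-23)·(-18) + (-12)·(-26) = 468 + 414 + 312 = 1194
|u|² = 676 + 529 + 144 = 1349,  |u| = √1349 ≈ 36.728735
|v|² = 324 + 324 + 676 = 1324,  |v| = √1324 ≈ 36.386811
cos θ = 1194 / (36.728735 · 36.386811) ≈ 0.89342
θ = arccos(0.89342) ≈ 26.7°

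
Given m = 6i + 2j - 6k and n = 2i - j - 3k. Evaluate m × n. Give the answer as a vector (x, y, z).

i: 2·(-3) - (-6)·(-1) = -6 - 6 = -12
j: (-6)·2 - 6·(-3) = -12 - (-18) = 6
k: 6·(-1) - 2·2 = -6 - 4 = -10
m × n = (-12, 6, -10)

(-12, 6, -10)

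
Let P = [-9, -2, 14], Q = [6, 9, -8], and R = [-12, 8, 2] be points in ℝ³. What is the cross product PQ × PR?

(88, 246, 183)

PQ = (15, 11, -22)
PR = (-3, 10, -12)
i: 11·(-12) - (-22)·10 = -132 - (-220) = 88
j: (-22)·(-3) - 15·(-12) = 66 - (-180) = 246
k: 15·10 - 11·(-3) = 150 - (-33) = 183
PQ × PR = (88, 246, 183)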